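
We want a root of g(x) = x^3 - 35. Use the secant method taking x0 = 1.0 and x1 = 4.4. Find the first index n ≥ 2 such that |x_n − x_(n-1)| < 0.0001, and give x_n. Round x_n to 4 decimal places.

n = 8, x_n = 3.2711

g(1.0) = -34.000000, g(4.4) = 50.184000
x2 = 4.400000 − 50.184000·(3.400000)/(84.184000) = 2.373183;  |Δ| = 2.026817
g(2.373183) = -21.634247
x3 = 2.373183 − (-21.634247)·(-2.026817)/(-71.818247) = 2.983733;  |Δ| = 0.610551
g(2.983733) = -8.436830
x4 = 2.983733 − (-8.436830)·(0.610551)/(13.197417) = 3.374045;  |Δ| = 0.390312
g(3.374045) = 3.410739
x5 = 3.374045 − 3.410739·(0.390312)/(11.847568) = 3.261680;  |Δ| = 0.112365
g(3.261680) = -0.300430
x6 = 3.261680 − (-0.300430)·(-0.112365)/(-3.711169) = 3.270776;  |Δ| = 0.009096
g(3.270776) = -0.009306
x7 = 3.270776 − (-0.009306)·(0.009096)/(0.291125) = 3.271067;  |Δ| = 0.000291
g(3.271067) = 0.000027
x8 = 3.271067 − 0.000027·(0.000291)/(0.009333) = 3.271066;  |Δ| = 0.000001
|x8 − x7| = 0.000001 < 0.0001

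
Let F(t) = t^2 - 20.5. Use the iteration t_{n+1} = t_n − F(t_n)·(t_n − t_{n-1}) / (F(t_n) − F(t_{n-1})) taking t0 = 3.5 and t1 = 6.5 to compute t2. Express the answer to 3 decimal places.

4.325

F(3.5) = -8.25000, F(6.5) = 21.75000
t2 = 6.50000 − 21.75000·(6.50000 − 3.50000) / (21.75000 − (-8.25000)) = 6.50000 − (65.25000)/(30.00000) = 4.32500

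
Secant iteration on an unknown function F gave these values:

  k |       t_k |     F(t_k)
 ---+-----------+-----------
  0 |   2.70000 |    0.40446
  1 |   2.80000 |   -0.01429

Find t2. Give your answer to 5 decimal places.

t2 = 2.80000 − (-0.01429)·(2.80000 − 2.70000) / (-0.01429 − 0.40446)
   = 2.80000 − (-0.0014290)/(-0.4187500) = 2.7965875

2.79659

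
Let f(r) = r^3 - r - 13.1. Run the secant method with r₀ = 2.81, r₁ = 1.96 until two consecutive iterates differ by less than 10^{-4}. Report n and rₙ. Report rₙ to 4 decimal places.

n = 6, rₙ = 2.4986

f(2.81) = 6.278041, f(1.96) = -7.530464
r₂ = 1.960000 − (-7.530464)·(-0.850000)/(-13.808505) = 2.423547;  |Δ| = 0.463547
f(2.423547) = -1.288646
r₃ = 2.423547 − (-1.288646)·(0.463547)/(6.241818) = 2.519248;  |Δ| = 0.095701
f(2.519248) = 0.369442
r₄ = 2.519248 − 0.369442·(0.095701)/(1.658087) = 2.497925;  |Δ| = 0.021323
f(2.497925) = -0.011801
r₅ = 2.497925 − (-0.011801)·(-0.021323)/(-0.381243) = 2.498585;  |Δ| = 0.000660
f(2.498585) = -0.000103
r₆ = 2.498585 − (-0.000103)·(0.000660)/(0.011698) = 2.498591;  |Δ| = 0.000006
|r₆ − r₅| = 0.000006 < 10^{-4}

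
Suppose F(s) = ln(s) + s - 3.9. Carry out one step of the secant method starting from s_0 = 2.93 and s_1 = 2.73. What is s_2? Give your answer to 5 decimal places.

F(2.93) = 0.1050024, F(2.73) = -0.1656984
s_2 = 2.7300000 − (-0.1656984)·(2.7300000 − 2.9300000) / (-0.1656984 − 0.1050024) = 2.7300000 − (0.0331397)/(-0.2707008) = 2.8524218

2.85242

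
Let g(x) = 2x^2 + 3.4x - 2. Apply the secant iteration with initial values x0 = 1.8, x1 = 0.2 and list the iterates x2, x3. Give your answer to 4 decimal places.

0.3676, 0.4734

g(1.8) = 10.600000, g(0.2) = -1.240000
x2 = 0.200000 − (-1.240000)·(0.200000 − 1.800000) / (-1.240000 − 10.600000) = 0.200000 − (1.984000)/(-11.840000) = 0.367568
g(0.367568) = -0.480058
x3 = 0.367568 − (-0.480058)·(0.367568 − 0.200000) / (-0.480058 − (-1.240000)) = 0.367568 − (-0.080442)/(0.759942) = 0.473421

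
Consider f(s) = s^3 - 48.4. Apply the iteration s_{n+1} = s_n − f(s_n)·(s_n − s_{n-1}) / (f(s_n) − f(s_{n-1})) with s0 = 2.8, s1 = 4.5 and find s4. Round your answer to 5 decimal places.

3.64656

f(2.8) = -26.4480000, f(4.5) = 42.7250000
s2 = 4.5000000 − 42.7250000·(4.5000000 − 2.8000000) / (42.7250000 − (-26.4480000)) = 4.5000000 − (72.6325000)/(69.1730000) = 3.4499877
f(3.4499877) = -7.3368138
s3 = 3.4499877 − (-7.3368138)·(3.4499877 − 4.5000000) / (-7.3368138 − 42.7250000) = 3.4499877 − (7.7037446)/(-50.0618138) = 3.6038724
f(3.6038724) = -1.5932806
s4 = 3.6038724 − (-1.5932806)·(3.6038724 − 3.4499877) / (-1.5932806 − (-7.3368138)) = 3.6038724 − (-0.2451814)/(5.7435332) = 3.6465606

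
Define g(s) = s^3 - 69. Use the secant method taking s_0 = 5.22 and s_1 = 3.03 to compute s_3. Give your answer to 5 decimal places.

g(5.22) = 73.2366480, g(3.03) = -41.1818730
s_2 = 3.0300000 − (-41.1818730)·(3.0300000 − 5.2200000) / (-41.1818730 − 73.2366480) = 3.0300000 − (90.1883019)/(-114.4185210) = 3.8182317
g(3.8182317) = -13.3344087
s_3 = 3.8182317 − (-13.3344087)·(3.8182317 − 3.0300000) / (-13.3344087 − (-41.1818730)) = 3.8182317 − (-10.5106032)/(27.8474643) = 4.1956665

4.19567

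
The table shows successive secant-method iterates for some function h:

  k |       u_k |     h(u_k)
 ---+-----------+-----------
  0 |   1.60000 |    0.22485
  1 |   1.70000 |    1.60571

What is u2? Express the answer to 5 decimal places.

1.58372

u2 = 1.70000 − 1.60571·(1.70000 − 1.60000) / (1.60571 − 0.22485)
   = 1.70000 − (0.1605710)/(1.3808600) = 1.5837167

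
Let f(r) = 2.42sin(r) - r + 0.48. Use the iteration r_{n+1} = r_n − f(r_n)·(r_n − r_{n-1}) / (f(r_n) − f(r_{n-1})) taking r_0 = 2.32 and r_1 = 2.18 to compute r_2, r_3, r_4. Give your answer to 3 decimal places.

f(2.32) = -0.06800, f(2.18) = 0.28465
r_2 = 2.18000 − 0.28465·(2.18000 − 2.32000) / (0.28465 − (-0.06800)) = 2.18000 − (-0.03985)/(0.35265) = 2.29300
f(2.29300) = 0.00284
r_3 = 2.29300 − 0.00284·(2.29300 − 2.18000) / (0.00284 − 0.28465) = 2.29300 − (0.00032)/(-0.28181) = 2.29414
f(2.29414) = -0.00012
r_4 = 2.29414 − (-0.00012)·(2.29414 − 2.29300) / (-0.00012 − 0.00284) = 2.29414 − (0.00000)/(-0.00296) = 2.29410

2.293, 2.294, 2.294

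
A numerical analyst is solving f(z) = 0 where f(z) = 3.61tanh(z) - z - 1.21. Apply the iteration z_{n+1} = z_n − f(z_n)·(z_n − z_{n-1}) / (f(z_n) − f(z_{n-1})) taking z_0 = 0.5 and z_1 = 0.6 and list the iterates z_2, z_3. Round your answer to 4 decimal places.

f(0.5) = -0.041757, f(0.6) = 0.128749
z_2 = 0.600000 − 0.128749·(0.600000 − 0.500000) / (0.128749 − (-0.041757)) = 0.600000 − (0.012875)/(0.170506) = 0.524490
f(0.524490) = 0.002490
z_3 = 0.524490 − 0.002490·(0.524490 − 0.600000) / (0.002490 − 0.128749) = 0.524490 − (-0.000188)/(-0.126259) = 0.523001

0.5245, 0.5230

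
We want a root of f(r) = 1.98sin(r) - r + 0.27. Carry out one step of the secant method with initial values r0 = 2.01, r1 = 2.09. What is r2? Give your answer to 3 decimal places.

f(2.01) = 0.05208, f(2.09) = -0.10094
r2 = 2.09000 − (-0.10094)·(2.09000 − 2.01000) / (-0.10094 − 0.05208) = 2.09000 − (-0.00807)/(-0.15301) = 2.03723

2.037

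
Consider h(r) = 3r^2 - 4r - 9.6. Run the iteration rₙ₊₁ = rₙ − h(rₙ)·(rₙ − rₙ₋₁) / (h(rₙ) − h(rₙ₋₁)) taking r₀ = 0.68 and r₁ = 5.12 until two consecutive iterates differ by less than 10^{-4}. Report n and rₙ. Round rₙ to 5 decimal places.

h(0.68) = -10.9328000, h(5.12) = 48.5632000
r₂ = 5.1200000 − 48.5632000·(4.4400000)/(59.4960000) = 1.4958806;  |Δ| = 3.6241194
h(1.4958806) = -8.8705461
r₃ = 1.4958806 − (-8.8705461)·(-3.6241194)/(-57.4337461) = 2.0556198;  |Δ| = 0.5597392
h(2.0556198) = -5.1457611
r₄ = 2.0556198 − (-5.1457611)·(0.5597392)/(3.7247850) = 2.8288950;  |Δ| = 0.7732753
h(2.8288950) = 3.0923612
r₅ = 2.8288950 − 3.0923612·(0.7732753)/(8.2381223) = 2.5386291;  |Δ| = 0.2902660
h(2.5386291) = -0.4206035
r₆ = 2.5386291 − (-0.4206035)·(-0.2902660)/(-3.5129647) = 2.5733823;  |Δ| = 0.0347532
h(2.5733823) = -0.0266397
r₇ = 2.5733823 − (-0.0266397)·(0.0347532)/(0.3939638) = 2.5757323;  |Δ| = 0.0023500
h(2.5757323) = 0.0002616
r₈ = 2.5757323 − 0.0002616·(0.0023500)/(0.0269013) = 2.5757095;  |Δ| = 0.0000229
|r₈ − r₇| = 0.0000229 < 10^{-4}

n = 8, rₙ = 2.57571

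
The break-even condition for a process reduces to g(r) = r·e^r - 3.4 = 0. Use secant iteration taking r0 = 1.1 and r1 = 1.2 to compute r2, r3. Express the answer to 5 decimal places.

1.11404, 1.11490

g(1.1) = -0.0954174, g(1.2) = 0.5841403
r2 = 1.2000000 − 0.5841403·(1.2000000 − 1.1000000) / (0.5841403 − (-0.0954174)) = 1.2000000 − (0.0584140)/(0.6795577) = 1.1140411
g(1.1140411) = -0.0059119
r3 = 1.1140411 − (-0.0059119)·(1.1140411 − 1.2000000) / (-0.0059119 − 0.5841403) = 1.1140411 − (0.0005082)/(-0.5900522) = 1.1149023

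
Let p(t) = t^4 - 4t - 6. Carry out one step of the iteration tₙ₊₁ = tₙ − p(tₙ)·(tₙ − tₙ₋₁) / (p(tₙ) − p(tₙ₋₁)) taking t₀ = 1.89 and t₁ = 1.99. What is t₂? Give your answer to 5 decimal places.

p(1.89) = -0.8001016, p(1.99) = 1.7223920
t₂ = 1.9900000 − 1.7223920·(1.9900000 − 1.8900000) / (1.7223920 − (-0.8001016)) = 1.9900000 − (0.1722392)/(2.5224936) = 1.9217187

1.92172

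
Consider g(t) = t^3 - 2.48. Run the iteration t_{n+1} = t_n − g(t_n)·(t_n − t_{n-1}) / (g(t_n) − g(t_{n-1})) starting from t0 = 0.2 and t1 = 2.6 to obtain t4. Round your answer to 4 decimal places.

2.2136

g(0.2) = -2.472000, g(2.6) = 15.096000
t2 = 2.600000 − 15.096000·(2.600000 − 0.200000) / (15.096000 − (-2.472000)) = 2.600000 − (36.230400)/(17.568000) = 0.537705
g(0.537705) = -2.324535
t3 = 0.537705 − (-2.324535)·(0.537705 − 2.600000) / (-2.324535 − 15.096000) = 0.537705 − (4.793878)/(-17.420535) = 0.812890
g(0.812890) = -1.942850
t4 = 0.812890 − (-1.942850)·(0.812890 − 0.537705) / (-1.942850 − (-2.324535)) = 0.812890 − (-0.534644)/(0.381686) = 2.213635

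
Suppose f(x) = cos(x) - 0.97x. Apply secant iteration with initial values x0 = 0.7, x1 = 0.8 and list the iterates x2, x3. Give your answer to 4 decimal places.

f(0.7) = 0.085842, f(0.8) = -0.079293
x2 = 0.800000 − (-0.079293)·(0.800000 − 0.700000) / (-0.079293 − 0.085842) = 0.800000 − (-0.007929)/(-0.165135) = 0.751983
f(0.751983) = 0.000912
x3 = 0.751983 − 0.000912·(0.751983 − 0.800000) / (0.000912 − (-0.079293)) = 0.751983 − (-0.000044)/(0.080206) = 0.752529

0.7520, 0.7525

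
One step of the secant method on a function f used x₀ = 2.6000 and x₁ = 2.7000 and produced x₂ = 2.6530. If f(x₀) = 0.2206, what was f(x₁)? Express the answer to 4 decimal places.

-0.1956

The secant line through (2.6000, 0.2206) and (2.7000, f(x₁)) crosses zero at x₂ = 2.6530.
So (2.6000, 0.2206), (2.7000, f(x₁)), (2.6530, 0) are collinear:
f(x₁) = 0.2206 · (2.7000 − 2.6530) / (2.6000 − 2.6530) = 0.2206 · (0.047000)/(-0.053000) = -0.195626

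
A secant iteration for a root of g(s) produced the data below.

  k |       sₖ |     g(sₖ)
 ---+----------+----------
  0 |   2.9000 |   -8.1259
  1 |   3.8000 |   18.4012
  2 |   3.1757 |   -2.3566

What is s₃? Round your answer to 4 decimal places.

s₃ = 3.1757 − (-2.3566)·(3.1757 − 3.8000) / (-2.3566 − 18.4012)
   = 3.1757 − (1.471225)/(-20.757800) = 3.246576

3.2466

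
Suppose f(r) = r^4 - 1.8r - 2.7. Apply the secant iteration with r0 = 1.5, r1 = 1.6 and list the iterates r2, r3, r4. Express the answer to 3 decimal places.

f(1.5) = -0.33750, f(1.6) = 0.97360
r2 = 1.60000 − 0.97360·(1.60000 − 1.50000) / (0.97360 − (-0.33750)) = 1.60000 − (0.09736)/(1.31110) = 1.52574
f(1.52574) = -0.02727
r3 = 1.52574 − (-0.02727)·(1.52574 − 1.60000) / (-0.02727 − 0.97360) = 1.52574 − (0.00203)/(-1.00087) = 1.52777
f(1.52777) = -0.00211
r4 = 1.52777 − (-0.00211)·(1.52777 − 1.52574) / (-0.00211 − (-0.02727)) = 1.52777 − (0.00000)/(0.02516) = 1.52793

1.526, 1.528, 1.528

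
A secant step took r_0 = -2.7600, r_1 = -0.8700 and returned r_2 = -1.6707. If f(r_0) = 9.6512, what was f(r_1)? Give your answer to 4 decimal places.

-7.0942

The secant line through (-2.7600, 9.6512) and (-0.8700, f(r_1)) crosses zero at r_2 = -1.6707.
So (-2.7600, 9.6512), (-0.8700, f(r_1)), (-1.6707, 0) are collinear:
f(r_1) = 9.6512 · (-0.8700 − (-1.6707)) / (-2.7600 − (-1.6707)) = 9.6512 · (0.800700)/(-1.089300) = -7.094203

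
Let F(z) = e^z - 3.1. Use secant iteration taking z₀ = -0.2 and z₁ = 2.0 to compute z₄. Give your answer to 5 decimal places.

1.20446

F(-0.2) = -2.2812692, F(2.0) = 4.2890561
z₂ = 2.0000000 − 4.2890561·(2.0000000 − (-0.2000000)) / (4.2890561 − (-2.2812692)) = 2.0000000 − (9.4359234)/(6.5703253) = 0.5638575
F(0.5638575) = -1.3425612
z₃ = 0.5638575 − (-1.3425612)·(0.5638575 − 2.0000000) / (-1.3425612 − 4.2890561) = 0.5638575 − (1.9281092)/(-5.6316173) = 0.9062297
F(0.9062297) = -0.6250264
z₄ = 0.9062297 − (-0.6250264)·(0.9062297 − 0.5638575) / (-0.6250264 − (-1.3425612)) = 0.9062297 − (-0.2139917)/(0.7175348) = 1.2044615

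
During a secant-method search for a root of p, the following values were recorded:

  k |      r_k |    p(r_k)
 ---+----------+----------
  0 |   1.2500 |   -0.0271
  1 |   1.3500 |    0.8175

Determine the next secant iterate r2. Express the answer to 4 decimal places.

1.2532

r2 = 1.3500 − 0.8175·(1.3500 − 1.2500) / (0.8175 − (-0.0271))
   = 1.3500 − (0.081750)/(0.844600) = 1.253209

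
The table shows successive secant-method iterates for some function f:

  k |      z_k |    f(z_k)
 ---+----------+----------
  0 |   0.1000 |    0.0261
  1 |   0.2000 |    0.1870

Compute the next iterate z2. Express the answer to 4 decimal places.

0.0838

z2 = 0.2000 − 0.1870·(0.2000 − 0.1000) / (0.1870 − 0.0261)
   = 0.2000 − (0.018700)/(0.160900) = 0.083779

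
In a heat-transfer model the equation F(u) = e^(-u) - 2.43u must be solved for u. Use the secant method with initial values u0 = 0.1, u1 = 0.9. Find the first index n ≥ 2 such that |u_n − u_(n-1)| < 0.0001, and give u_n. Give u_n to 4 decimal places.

F(0.1) = 0.661837, F(0.9) = -1.780430
u2 = 0.900000 − (-1.780430)·(0.800000)/(-2.442268) = 0.316794;  |Δ| = 0.583206
F(0.316794) = -0.041330
u3 = 0.316794 − (-0.041330)·(-0.583206)/(1.739101) = 0.302934;  |Δ| = 0.013860
F(0.302934) = 0.002517
u4 = 0.302934 − 0.002517·(-0.013860)/(0.043847) = 0.303730;  |Δ| = 0.000796
F(0.303730) = -0.000004
u5 = 0.303730 − (-0.000004)·(0.000796)/(-0.002521) = 0.303729;  |Δ| = 0.000001
|u5 − u4| = 0.000001 < 0.0001

n = 5, u_n = 0.3037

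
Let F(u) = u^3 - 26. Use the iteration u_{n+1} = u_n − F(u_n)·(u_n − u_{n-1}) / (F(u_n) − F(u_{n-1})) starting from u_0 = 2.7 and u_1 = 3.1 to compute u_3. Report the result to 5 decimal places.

F(2.7) = -6.3170000, F(3.1) = 3.7910000
u_2 = 3.1000000 − 3.7910000·(3.1000000 − 2.7000000) / (3.7910000 − (-6.3170000)) = 3.1000000 − (1.5164000)/(10.1080000) = 2.9499802
F(2.9499802) = -0.3281416
u_3 = 2.9499802 − (-0.3281416)·(2.9499802 − 3.1000000) / (-0.3281416 − 3.7910000) = 2.9499802 − (0.0492277)/(-4.1191416) = 2.9619312

2.96193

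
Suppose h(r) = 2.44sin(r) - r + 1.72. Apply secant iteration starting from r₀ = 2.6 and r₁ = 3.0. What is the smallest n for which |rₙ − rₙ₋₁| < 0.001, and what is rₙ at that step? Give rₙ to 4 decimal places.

h(2.6) = 0.377823, h(3.0) = -0.935667
r₂ = 3.000000 − (-0.935667)·(0.400000)/(-1.313491) = 2.715059;  |Δ| = 0.284941
h(2.715059) = 0.014411
r₃ = 2.715059 − 0.014411·(-0.284941)/(0.950078) = 2.719381;  |Δ| = 0.004322
h(2.719381) = 0.000479
r₄ = 2.719381 − 0.000479·(0.004322)/(-0.013932) = 2.719530;  |Δ| = 0.000148
|r₄ − r₃| = 0.000148 < 0.001

n = 4, rₙ = 2.7195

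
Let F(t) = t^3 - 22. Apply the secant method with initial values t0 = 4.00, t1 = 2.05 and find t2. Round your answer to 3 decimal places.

2.521

F(4.00) = 42.00000, F(2.05) = -13.38488
t2 = 2.05000 − (-13.38488)·(2.05000 − 4.00000) / (-13.38488 − 42.00000) = 2.05000 − (26.10051)/(-55.38488) = 2.52126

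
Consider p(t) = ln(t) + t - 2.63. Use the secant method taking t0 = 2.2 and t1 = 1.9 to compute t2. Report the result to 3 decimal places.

1.959

p(2.2) = 0.35846, p(1.9) = -0.08815
t2 = 1.90000 − (-0.08815)·(1.90000 − 2.20000) / (-0.08815 − 0.35846) = 1.90000 − (0.02644)/(-0.44660) = 1.95921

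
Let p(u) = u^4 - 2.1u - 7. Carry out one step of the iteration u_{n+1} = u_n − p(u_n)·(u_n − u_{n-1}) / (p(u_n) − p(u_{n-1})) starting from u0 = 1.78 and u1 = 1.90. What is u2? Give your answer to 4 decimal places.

1.8106

p(1.78) = -0.699241, p(1.90) = 2.042100
u2 = 1.900000 − 2.042100·(1.900000 − 1.780000) / (2.042100 − (-0.699241)) = 1.900000 − (0.245052)/(2.741341) = 1.810609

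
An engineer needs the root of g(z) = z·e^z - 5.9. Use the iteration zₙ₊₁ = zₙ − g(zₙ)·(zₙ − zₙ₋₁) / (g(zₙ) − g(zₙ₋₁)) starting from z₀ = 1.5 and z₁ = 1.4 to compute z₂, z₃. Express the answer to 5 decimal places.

g(1.5) = 0.8225336, g(1.4) = -0.2227200
z₂ = 1.4000000 − (-0.2227200)·(1.4000000 − 1.5000000) / (-0.2227200 − 0.8225336) = 1.4000000 − (0.0222720)/(-1.0452537) = 1.4213078
g(1.4213078) = -0.0121839
z₃ = 1.4213078 − (-0.0121839)·(1.4213078 − 1.4000000) / (-0.0121839 − (-0.2227200)) = 1.4213078 − (-0.0002596)/(0.2105362) = 1.4225408

1.42131, 1.42254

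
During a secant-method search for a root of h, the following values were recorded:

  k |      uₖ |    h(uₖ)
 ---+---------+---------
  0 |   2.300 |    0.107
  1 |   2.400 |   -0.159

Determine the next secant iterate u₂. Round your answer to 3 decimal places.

2.340

u₂ = 2.400 − (-0.159)·(2.400 − 2.300) / (-0.159 − 0.107)
   = 2.400 − (-0.01590)/(-0.26600) = 2.34023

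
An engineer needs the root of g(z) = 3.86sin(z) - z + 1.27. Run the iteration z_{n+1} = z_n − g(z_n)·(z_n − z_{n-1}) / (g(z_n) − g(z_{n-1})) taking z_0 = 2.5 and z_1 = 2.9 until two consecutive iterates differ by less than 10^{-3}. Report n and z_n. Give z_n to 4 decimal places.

g(2.5) = 1.080102, g(2.9) = -0.706498
z_2 = 2.900000 − (-0.706498)·(0.400000)/(-1.786600) = 2.741823;  |Δ| = 0.158177
g(2.741823) = 0.030513
z_3 = 2.741823 − 0.030513·(-0.158177)/(0.737010) = 2.748372;  |Δ| = 0.006549
g(2.748372) = 0.000647
z_4 = 2.748372 − 0.000647·(0.006549)/(-0.029865) = 2.748514;  |Δ| = 0.000142
|z_4 − z_3| = 0.000142 < 10^{-3}

n = 4, z_n = 2.7485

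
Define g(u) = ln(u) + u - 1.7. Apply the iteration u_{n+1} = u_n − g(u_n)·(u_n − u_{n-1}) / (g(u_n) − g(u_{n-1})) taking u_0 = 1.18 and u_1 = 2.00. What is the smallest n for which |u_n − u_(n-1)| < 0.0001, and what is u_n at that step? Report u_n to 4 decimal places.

n = 5, u_n = 1.3788

g(1.18) = -0.354486, g(2.00) = 0.993147
u_2 = 2.000000 − 0.993147·(0.820000)/(1.347633) = 1.395695;  |Δ| = 0.604305
g(1.395695) = 0.029088
u_3 = 1.395695 − 0.029088·(-0.604305)/(-0.964059) = 1.377462;  |Δ| = 0.018233
g(1.377462) = -0.002295
u_4 = 1.377462 − (-0.002295)·(-0.018233)/(-0.031384) = 1.378796;  |Δ| = 0.001334
g(1.378796) = 0.000006
u_5 = 1.378796 − 0.000006·(0.001334)/(0.002301) = 1.378792;  |Δ| = 0.000003
|u_5 − u_4| = 0.000003 < 0.0001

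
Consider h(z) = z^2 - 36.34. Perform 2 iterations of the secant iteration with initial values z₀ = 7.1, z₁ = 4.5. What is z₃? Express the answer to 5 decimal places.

6.04904

h(7.1) = 14.0700000, h(4.5) = -16.0900000
z₂ = 4.5000000 − (-16.0900000)·(4.5000000 − 7.1000000) / (-16.0900000 − 14.0700000) = 4.5000000 − (41.8340000)/(-30.1600000) = 5.8870690
h(5.8870690) = -1.6824190
z₃ = 5.8870690 − (-1.6824190)·(5.8870690 − 4.5000000) / (-1.6824190 − (-16.0900000)) = 5.8870690 − (-2.3336312)/(14.4075810) = 6.0490414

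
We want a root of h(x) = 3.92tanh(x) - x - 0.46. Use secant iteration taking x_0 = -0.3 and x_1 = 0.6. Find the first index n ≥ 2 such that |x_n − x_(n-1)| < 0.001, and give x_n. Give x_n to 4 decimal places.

n = 5, x_n = 0.1593

h(-0.3) = -1.301945, h(0.6) = 1.045234
x_2 = 0.600000 − 1.045234·(0.900000)/(2.347180) = 0.199217;  |Δ| = 0.400783
h(0.199217) = 0.111543
x_3 = 0.199217 − 0.111543·(-0.400783)/(-0.933692) = 0.151337;  |Δ| = 0.047879
h(0.151337) = -0.022583
x_4 = 0.151337 − (-0.022583)·(-0.047879)/(-0.134126) = 0.159399;  |Δ| = 0.008062
h(0.159399) = 0.000206
x_5 = 0.159399 − 0.000206·(0.008062)/(0.022789) = 0.159326;  |Δ| = 0.000073
|x_5 − x_4| = 0.000073 < 0.001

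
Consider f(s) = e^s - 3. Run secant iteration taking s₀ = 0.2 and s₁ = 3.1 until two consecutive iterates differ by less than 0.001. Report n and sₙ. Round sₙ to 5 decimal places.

n = 8, sₙ = 1.09861

f(0.2) = -1.7785972, f(3.1) = 19.1979513
s₂ = 3.1000000 − 19.1979513·(2.9000000)/(20.9765485) = 0.4458904;  |Δ| = 2.6541096
f(0.4458904) = -1.4381197
s₃ = 0.4458904 − (-1.4381197)·(-2.6541096)/(-20.6360710) = 0.6308543;  |Δ| = 0.1849639
f(0.6308543) = -1.1207848
s₄ = 0.6308543 − (-1.1207848)·(0.1849639)/(0.3173350) = 1.2841220;  |Δ| = 0.6532677
f(1.2841220) = 0.6114955
s₅ = 1.2841220 − 0.6114955·(0.6532677)/(1.7322803) = 1.0535182;  |Δ| = 0.2306037
f(1.0535182) = -0.1322773
s₆ = 1.0535182 − (-0.1322773)·(-0.2306037)/(-0.7437728) = 1.0945303;  |Δ| = 0.0410120
f(1.0945303) = -0.0122211
s₇ = 1.0945303 − (-0.0122211)·(0.0410120)/(0.1200562) = 1.0987051;  |Δ| = 0.0041748
f(1.0987051) = 0.0002784
s₈ = 1.0987051 − 0.0002784·(0.0041748)/(0.0124995) = 1.0986121;  |Δ| = 0.0000930
|s₈ − s₇| = 0.0000930 < 0.001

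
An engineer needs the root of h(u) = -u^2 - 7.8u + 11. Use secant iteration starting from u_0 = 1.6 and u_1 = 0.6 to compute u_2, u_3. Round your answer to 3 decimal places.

1.196, 1.221

h(1.6) = -4.04000, h(0.6) = 5.96000
u_2 = 0.60000 − 5.96000·(0.60000 − 1.60000) / (5.96000 − (-4.04000)) = 0.60000 − (-5.96000)/(10.00000) = 1.19600
h(1.19600) = 0.24078
u_3 = 1.19600 − 0.24078·(1.19600 − 0.60000) / (0.24078 − 5.96000) = 1.19600 − (0.14351)/(-5.71922) = 1.22109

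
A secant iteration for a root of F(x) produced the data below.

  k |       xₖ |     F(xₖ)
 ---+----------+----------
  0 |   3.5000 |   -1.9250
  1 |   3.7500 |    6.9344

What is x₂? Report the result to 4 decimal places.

3.5543

x₂ = 3.7500 − 6.9344·(3.7500 − 3.5000) / (6.9344 − (-1.9250))
   = 3.7500 − (1.733600)/(8.859400) = 3.554321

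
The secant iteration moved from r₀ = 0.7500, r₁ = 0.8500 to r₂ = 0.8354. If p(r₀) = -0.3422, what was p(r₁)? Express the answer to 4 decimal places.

0.0585

The secant line through (0.7500, -0.3422) and (0.8500, p(r₁)) crosses zero at r₂ = 0.8354.
So (0.7500, -0.3422), (0.8500, p(r₁)), (0.8354, 0) are collinear:
p(r₁) = -0.3422 · (0.8500 − 0.8354) / (0.7500 − 0.8354) = -0.3422 · (0.014600)/(-0.085400) = 0.058503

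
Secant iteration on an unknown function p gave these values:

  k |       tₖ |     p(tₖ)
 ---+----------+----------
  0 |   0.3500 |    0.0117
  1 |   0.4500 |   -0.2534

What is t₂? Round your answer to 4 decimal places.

0.3544

t₂ = 0.4500 − (-0.2534)·(0.4500 − 0.3500) / (-0.2534 − 0.0117)
   = 0.4500 − (-0.025340)/(-0.265100) = 0.354413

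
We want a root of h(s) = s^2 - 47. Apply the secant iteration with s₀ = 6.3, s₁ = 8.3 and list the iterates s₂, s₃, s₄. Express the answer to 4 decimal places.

h(6.3) = -7.310000, h(8.3) = 21.890000
s₂ = 8.300000 − 21.890000·(8.300000 − 6.300000) / (21.890000 − (-7.310000)) = 8.300000 − (43.780000)/(29.200000) = 6.800685
h(6.800685) = -0.750684
s₃ = 6.800685 − (-0.750684)·(6.800685 − 8.300000) / (-0.750684 − 21.890000) = 6.800685 − (1.125513)/(-22.640684) = 6.850397
h(6.850397) = -0.072063
s₄ = 6.850397 − (-0.072063)·(6.850397 − 6.800685) / (-0.072063 − (-0.750684)) = 6.850397 − (-0.003582)/(0.678622) = 6.855676

6.8007, 6.8504, 6.8557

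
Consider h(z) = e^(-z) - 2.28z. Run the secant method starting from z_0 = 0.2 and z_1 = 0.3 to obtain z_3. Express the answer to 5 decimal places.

h(0.2) = 0.3627308, h(0.3) = 0.0568182
z_2 = 0.3000000 − 0.0568182·(0.3000000 − 0.2000000) / (0.0568182 − 0.3627308) = 0.3000000 − (0.0056818)/(-0.3059125) = 0.3185734
h(0.3185734) = 0.0008385
z_3 = 0.3185734 − 0.0008385·(0.3185734 − 0.3000000) / (0.0008385 − 0.0568182) = 0.3185734 − (0.0000156)/(-0.0559797) = 0.3188516

0.31885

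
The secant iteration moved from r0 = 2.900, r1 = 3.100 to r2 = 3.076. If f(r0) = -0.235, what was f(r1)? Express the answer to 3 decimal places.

0.032

The secant line through (2.900, -0.235) and (3.100, f(r1)) crosses zero at r2 = 3.076.
So (2.900, -0.235), (3.100, f(r1)), (3.076, 0) are collinear:
f(r1) = -0.235 · (3.100 − 3.076) / (2.900 − 3.076) = -0.235 · (0.02400)/(-0.17600) = 0.03205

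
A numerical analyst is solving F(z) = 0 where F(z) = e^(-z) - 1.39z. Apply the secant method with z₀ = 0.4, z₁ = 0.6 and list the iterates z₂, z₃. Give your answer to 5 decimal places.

0.45723, 0.45596

F(0.4) = 0.1143200, F(0.6) = -0.2851884
z₂ = 0.6000000 − (-0.2851884)·(0.6000000 − 0.4000000) / (-0.2851884 − 0.1143200) = 0.6000000 − (-0.0570377)/(-0.3995084) = 0.4572304
F(0.4572304) = -0.0025157
z₃ = 0.4572304 − (-0.0025157)·(0.4572304 − 0.6000000) / (-0.0025157 − (-0.2851884)) = 0.4572304 − (0.0003592)/(0.2826727) = 0.4559598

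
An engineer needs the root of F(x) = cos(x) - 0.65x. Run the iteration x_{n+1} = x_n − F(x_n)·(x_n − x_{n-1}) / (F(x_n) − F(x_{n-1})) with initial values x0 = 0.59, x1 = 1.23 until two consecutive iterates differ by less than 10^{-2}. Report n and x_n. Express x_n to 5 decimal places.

n = 4, x_n = 0.92541

F(0.59) = 0.4474407, F(1.23) = -0.4652623
x2 = 1.2300000 − (-0.4652623)·(0.6400000)/(-0.9127030) = 0.9037516;  |Δ| = 0.3262484
F(0.9037516) = 0.0312283
x3 = 0.9037516 − 0.0312283·(-0.3262484)/(0.4964906) = 0.9242720;  |Δ| = 0.0205204
F(0.9242720) = 0.0016390
x4 = 0.9242720 − 0.0016390·(0.0205204)/(-0.0295893) = 0.9254087;  |Δ| = 0.0011367
|x4 − x3| = 0.0011367 < 10^{-2}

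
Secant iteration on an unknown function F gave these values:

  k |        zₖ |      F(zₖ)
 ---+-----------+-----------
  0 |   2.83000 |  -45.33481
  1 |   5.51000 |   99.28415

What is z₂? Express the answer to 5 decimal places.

3.67012

z₂ = 5.51000 − 99.28415·(5.51000 − 2.83000) / (99.28415 − (-45.33481))
   = 5.51000 − (266.0815220)/(144.6189600) = 3.6701201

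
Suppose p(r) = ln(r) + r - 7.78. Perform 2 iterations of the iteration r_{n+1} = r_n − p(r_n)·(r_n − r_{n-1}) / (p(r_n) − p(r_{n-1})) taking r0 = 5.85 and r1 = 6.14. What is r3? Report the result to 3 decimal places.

5.990

p(5.85) = -0.16356, p(6.14) = 0.17482
r2 = 6.14000 − 0.17482·(6.14000 − 5.85000) / (0.17482 − (-0.16356)) = 6.14000 − (0.05070)/(0.33838) = 5.99017
p(5.99017) = 0.00029
r3 = 5.99017 − 0.00029·(5.99017 − 6.14000) / (0.00029 − 0.17482) = 5.99017 − (-0.00004)/(-0.17453) = 5.98992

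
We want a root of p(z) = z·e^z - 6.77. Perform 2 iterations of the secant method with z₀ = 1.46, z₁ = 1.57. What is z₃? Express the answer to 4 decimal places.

p(1.46) = -0.483299, p(1.57) = 0.776438
z₂ = 1.570000 − 0.776438·(1.570000 − 1.460000) / (0.776438 − (-0.483299)) = 1.570000 − (0.085408)/(1.259737) = 1.502202
p(1.502202) = -0.022761
z₃ = 1.502202 − (-0.022761)·(1.502202 − 1.570000) / (-0.022761 − 0.776438) = 1.502202 − (0.001543)/(-0.799199) = 1.504132

1.5041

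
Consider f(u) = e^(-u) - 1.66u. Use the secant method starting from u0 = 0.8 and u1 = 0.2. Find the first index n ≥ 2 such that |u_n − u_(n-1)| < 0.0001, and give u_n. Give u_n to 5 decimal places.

f(0.8) = -0.8786710, f(0.2) = 0.4867308
u2 = 0.2000000 − 0.4867308·(-0.6000000)/(1.3654018) = 0.4138846;  |Δ| = 0.2138846
f(0.4138846) = -0.0259713
u3 = 0.4138846 − (-0.0259713)·(0.2138846)/(-0.5127020) = 0.4030502;  |Δ| = 0.0108345
f(0.4030502) = -0.0007847
u4 = 0.4030502 − (-0.0007847)·(-0.0108345)/(0.0251866) = 0.4027126;  |Δ| = 0.0003375
f(0.4027126) = 0.0000013
u5 = 0.4027126 − 0.0000013·(-0.0003375)/(0.0007859) = 0.4027132;  |Δ| = 0.0000005
|u5 − u4| = 0.0000005 < 0.0001

n = 5, u_n = 0.40271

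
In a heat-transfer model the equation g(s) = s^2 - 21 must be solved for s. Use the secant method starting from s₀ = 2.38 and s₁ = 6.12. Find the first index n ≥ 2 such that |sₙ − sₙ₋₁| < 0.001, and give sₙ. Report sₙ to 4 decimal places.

n = 6, sₙ = 4.5826

g(2.38) = -15.335600, g(6.12) = 16.454400
s₂ = 6.120000 − 16.454400·(3.740000)/(31.790000) = 4.184188;  |Δ| = 1.935812
g(4.184188) = -3.492569
s₃ = 4.184188 − (-3.492569)·(-1.935812)/(-19.946969) = 4.523135;  |Δ| = 0.338947
g(4.523135) = -0.541252
s₄ = 4.523135 − (-0.541252)·(0.338947)/(2.951317) = 4.585295;  |Δ| = 0.062161
g(4.585295) = 0.024933
s₅ = 4.585295 − 0.024933·(0.062161)/(0.566185) = 4.582558;  |Δ| = 0.002737
g(4.582558) = -0.000163
s₆ = 4.582558 − (-0.000163)·(-0.002737)/(-0.025096) = 4.582576;  |Δ| = 0.000018
|s₆ − s₅| = 0.000018 < 0.001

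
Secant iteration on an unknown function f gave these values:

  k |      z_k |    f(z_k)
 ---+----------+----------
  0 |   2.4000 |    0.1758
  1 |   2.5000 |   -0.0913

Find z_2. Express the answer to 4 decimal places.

z_2 = 2.5000 − (-0.0913)·(2.5000 − 2.4000) / (-0.0913 − 0.1758)
   = 2.5000 − (-0.009130)/(-0.267100) = 2.465818

2.4658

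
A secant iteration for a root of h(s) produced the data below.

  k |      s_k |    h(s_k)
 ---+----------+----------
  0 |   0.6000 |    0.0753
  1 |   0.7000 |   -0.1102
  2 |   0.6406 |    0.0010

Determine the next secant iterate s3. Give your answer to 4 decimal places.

s3 = 0.6406 − 0.0010·(0.6406 − 0.7000) / (0.0010 − (-0.1102))
   = 0.6406 − (-0.000059)/(0.111200) = 0.641134

0.6411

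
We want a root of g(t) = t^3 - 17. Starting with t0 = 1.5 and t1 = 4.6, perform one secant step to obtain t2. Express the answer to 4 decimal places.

g(1.5) = -13.625000, g(4.6) = 80.336000
t2 = 4.600000 − 80.336000·(4.600000 − 1.500000) / (80.336000 − (-13.625000)) = 4.600000 − (249.041600)/(93.961000) = 1.949522

1.9495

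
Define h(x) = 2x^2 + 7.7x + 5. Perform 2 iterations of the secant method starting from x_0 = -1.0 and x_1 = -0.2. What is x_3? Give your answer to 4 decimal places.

h(-1.0) = -0.700000, h(-0.2) = 3.540000
x_2 = -0.200000 − 3.540000·(-0.200000 − (-1.000000)) / (3.540000 − (-0.700000)) = -0.200000 − (2.832000)/(4.240000) = -0.867925
h(-0.867925) = -0.176433
x_3 = -0.867925 − (-0.176433)·(-0.867925 − (-0.200000)) / (-0.176433 − 3.540000) = -0.867925 − (0.117844)/(-3.716433) = -0.836216

-0.8362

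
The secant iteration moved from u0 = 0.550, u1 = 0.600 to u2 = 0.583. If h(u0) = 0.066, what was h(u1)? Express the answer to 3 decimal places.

-0.034

The secant line through (0.550, 0.066) and (0.600, h(u1)) crosses zero at u2 = 0.583.
So (0.550, 0.066), (0.600, h(u1)), (0.583, 0) are collinear:
h(u1) = 0.066 · (0.600 − 0.583) / (0.550 − 0.583) = 0.066 · (0.01700)/(-0.03300) = -0.03400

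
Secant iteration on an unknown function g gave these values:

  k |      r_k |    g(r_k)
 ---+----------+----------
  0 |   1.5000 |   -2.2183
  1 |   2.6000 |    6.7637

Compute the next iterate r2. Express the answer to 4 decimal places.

1.7717

r2 = 2.6000 − 6.7637·(2.6000 − 1.5000) / (6.7637 − (-2.2183))
   = 2.6000 − (7.440070)/(8.982000) = 1.771669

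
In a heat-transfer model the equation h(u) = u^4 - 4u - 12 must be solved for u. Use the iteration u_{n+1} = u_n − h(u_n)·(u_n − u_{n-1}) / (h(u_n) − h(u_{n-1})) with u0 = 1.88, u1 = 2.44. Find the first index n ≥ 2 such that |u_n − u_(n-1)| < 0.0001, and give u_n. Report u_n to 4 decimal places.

n = 6, u_n = 2.1282

h(1.88) = -7.028017, h(2.44) = 13.685353
u2 = 2.440000 − 13.685353·(0.560000)/(20.713370) = 2.070007;  |Δ| = 0.369993
h(2.070007) = -1.919405
u3 = 2.070007 − (-1.919405)·(-0.369993)/(-15.604758) = 2.115517;  |Δ| = 0.045510
h(2.115517) = -0.432761
u4 = 2.115517 − (-0.432761)·(0.045510)/(1.486644) = 2.128765;  |Δ| = 0.013248
h(2.128765) = 0.020691
u5 = 2.128765 − 0.020691·(0.013248)/(0.453452) = 2.128160;  |Δ| = 0.000604
h(2.128160) = -0.000207
u6 = 2.128160 − (-0.000207)·(-0.000604)/(-0.020898) = 2.128166;  |Δ| = 0.000006
|u6 − u5| = 0.000006 < 0.0001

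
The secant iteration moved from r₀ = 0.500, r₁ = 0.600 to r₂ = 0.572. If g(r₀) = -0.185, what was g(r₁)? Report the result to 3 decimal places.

The secant line through (0.500, -0.185) and (0.600, g(r₁)) crosses zero at r₂ = 0.572.
So (0.500, -0.185), (0.600, g(r₁)), (0.572, 0) are collinear:
g(r₁) = -0.185 · (0.600 − 0.572) / (0.500 − 0.572) = -0.185 · (0.02800)/(-0.07200) = 0.07194

0.072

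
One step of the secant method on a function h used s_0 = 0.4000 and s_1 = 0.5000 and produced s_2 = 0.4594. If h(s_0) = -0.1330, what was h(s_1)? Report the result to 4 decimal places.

The secant line through (0.4000, -0.1330) and (0.5000, h(s_1)) crosses zero at s_2 = 0.4594.
So (0.4000, -0.1330), (0.5000, h(s_1)), (0.4594, 0) are collinear:
h(s_1) = -0.1330 · (0.5000 − 0.4594) / (0.4000 − 0.4594) = -0.1330 · (0.040600)/(-0.059400) = 0.090906

0.0909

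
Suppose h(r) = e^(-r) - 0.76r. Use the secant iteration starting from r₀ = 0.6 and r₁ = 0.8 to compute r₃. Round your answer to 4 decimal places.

0.6719

h(0.6) = 0.092812, h(0.8) = -0.158671
r₂ = 0.800000 − (-0.158671)·(0.800000 − 0.600000) / (-0.158671 − 0.092812) = 0.800000 − (-0.031734)/(-0.251483) = 0.673812
h(0.673812) = -0.002335
r₃ = 0.673812 − (-0.002335)·(0.673812 − 0.800000) / (-0.002335 − (-0.158671)) = 0.673812 − (0.000295)/(0.156336) = 0.671927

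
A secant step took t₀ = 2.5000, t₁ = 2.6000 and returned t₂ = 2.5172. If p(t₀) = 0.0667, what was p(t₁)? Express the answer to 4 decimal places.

The secant line through (2.5000, 0.0667) and (2.6000, p(t₁)) crosses zero at t₂ = 2.5172.
So (2.5000, 0.0667), (2.6000, p(t₁)), (2.5172, 0) are collinear:
p(t₁) = 0.0667 · (2.6000 − 2.5172) / (2.5000 − 2.5172) = 0.0667 · (0.082800)/(-0.017200) = -0.321091

-0.3211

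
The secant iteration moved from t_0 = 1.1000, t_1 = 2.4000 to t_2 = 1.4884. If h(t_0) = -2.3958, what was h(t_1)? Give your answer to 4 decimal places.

5.6231

The secant line through (1.1000, -2.3958) and (2.4000, h(t_1)) crosses zero at t_2 = 1.4884.
So (1.1000, -2.3958), (2.4000, h(t_1)), (1.4884, 0) are collinear:
h(t_1) = -2.3958 · (2.4000 − 1.4884) / (1.1000 − 1.4884) = -2.3958 · (0.911600)/(-0.388400) = 5.623098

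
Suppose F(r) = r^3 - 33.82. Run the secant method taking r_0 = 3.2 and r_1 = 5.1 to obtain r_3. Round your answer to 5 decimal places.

F(3.2) = -1.0520000, F(5.1) = 98.8310000
r_2 = 5.1000000 − 98.8310000·(5.1000000 − 3.2000000) / (98.8310000 − (-1.0520000)) = 5.1000000 − (187.7789000)/(99.8830000) = 3.2200114
F(3.2200114) = -0.4333970
r_3 = 3.2200114 − (-0.4333970)·(3.2200114 − 5.1000000) / (-0.4333970 − 98.8310000) = 3.2200114 − (0.8147814)/(-99.2643970) = 3.2282196

3.22822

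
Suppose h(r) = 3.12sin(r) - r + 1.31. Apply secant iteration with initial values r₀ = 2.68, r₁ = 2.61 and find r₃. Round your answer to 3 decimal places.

2.685

h(2.68) = 0.01957, h(2.61) = 0.28155
r₂ = 2.61000 − 0.28155·(2.61000 − 2.68000) / (0.28155 − 0.01957) = 2.61000 − (-0.01971)/(0.26198) = 2.68523
h(2.68523) = -0.00029
r₃ = 2.68523 − (-0.00029)·(2.68523 − 2.61000) / (-0.00029 − 0.28155) = 2.68523 − (-0.00002)/(-0.28183) = 2.68515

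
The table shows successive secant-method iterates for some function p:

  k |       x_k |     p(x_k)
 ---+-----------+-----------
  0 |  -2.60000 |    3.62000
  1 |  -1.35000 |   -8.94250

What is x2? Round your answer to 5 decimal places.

-2.23980

x2 = -1.35000 − (-8.94250)·(-1.35000 − (-2.60000)) / (-8.94250 − 3.62000)
   = -1.35000 − (-11.1781250)/(-12.5625000) = -2.2398010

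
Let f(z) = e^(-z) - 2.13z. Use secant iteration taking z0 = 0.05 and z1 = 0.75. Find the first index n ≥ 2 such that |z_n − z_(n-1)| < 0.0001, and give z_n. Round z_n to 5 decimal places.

f(0.05) = 0.8447294, f(0.75) = -1.1251334
z2 = 0.7500000 − (-1.1251334)·(0.7000000)/(-1.9698629) = 0.3501786;  |Δ| = 0.3998214
f(0.3501786) = -0.0413181
z3 = 0.3501786 − (-0.0413181)·(-0.3998214)/(1.0838154) = 0.3349363;  |Δ| = 0.0152423
f(0.3349363) = 0.0019695
z4 = 0.3349363 − 0.0019695·(-0.0152423)/(0.0432875) = 0.3356297;  |Δ| = 0.0006935
f(0.3356297) = -0.0000036
z5 = 0.3356297 − (-0.0000036)·(0.0006935)/(-0.0019731) = 0.3356285;  |Δ| = 0.0000013
|z5 − z4| = 0.0000013 < 0.0001

n = 5, z_n = 0.33563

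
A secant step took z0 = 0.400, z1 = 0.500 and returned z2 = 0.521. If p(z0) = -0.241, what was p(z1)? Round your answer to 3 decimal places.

The secant line through (0.400, -0.241) and (0.500, p(z1)) crosses zero at z2 = 0.521.
So (0.400, -0.241), (0.500, p(z1)), (0.521, 0) are collinear:
p(z1) = -0.241 · (0.500 − 0.521) / (0.400 − 0.521) = -0.241 · (-0.02100)/(-0.12100) = -0.04183

-0.042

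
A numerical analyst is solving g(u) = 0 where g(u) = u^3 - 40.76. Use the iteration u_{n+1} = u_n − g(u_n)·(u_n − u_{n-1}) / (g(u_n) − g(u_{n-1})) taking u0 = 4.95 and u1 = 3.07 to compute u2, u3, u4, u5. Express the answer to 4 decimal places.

g(4.95) = 80.527375, g(3.07) = -11.825557
u2 = 3.070000 − (-11.825557)·(3.070000 − 4.950000) / (-11.825557 − 80.527375) = 3.070000 − (22.232047)/(-92.352932) = 3.310729
g(3.310729) = -4.471336
u3 = 3.310729 − (-4.471336)·(3.310729 − 3.070000) / (-4.471336 − (-11.825557)) = 3.310729 − (-1.076381)/(7.354221) = 3.457092
g(3.457092) = 0.557368
u4 = 3.457092 − 0.557368·(3.457092 − 3.310729) / (0.557368 − (-4.471336)) = 3.457092 − (0.081578)/(5.028704) = 3.440869
g(3.440869) = -0.021552
u5 = 3.440869 − (-0.021552)·(3.440869 − 3.457092) / (-0.021552 − 0.557368) = 3.440869 − (0.000350)/(-0.578920) = 3.441473

3.3107, 3.4571, 3.4409, 3.4415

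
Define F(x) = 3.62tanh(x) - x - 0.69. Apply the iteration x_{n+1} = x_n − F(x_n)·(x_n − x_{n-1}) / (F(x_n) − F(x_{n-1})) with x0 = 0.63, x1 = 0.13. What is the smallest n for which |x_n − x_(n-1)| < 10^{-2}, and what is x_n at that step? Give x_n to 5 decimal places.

F(0.63) = 0.7001490, F(0.13) = -0.3520332
x2 = 0.1300000 − (-0.3520332)·(-0.5000000)/(-1.0521823) = 0.2972872;  |Δ| = 0.1672872
F(0.2972872) = 0.0582704
x3 = 0.2972872 − 0.0582704·(0.1672872)/(0.4103037) = 0.2735294;  |Δ| = 0.0237578
F(0.2735294) = 0.0026700
x4 = 0.2735294 − 0.0026700·(-0.0237578)/(-0.0556004) = 0.2723886;  |Δ| = 0.0011409
|x4 − x3| = 0.0011409 < 10^{-2}

n = 4, x_n = 0.27239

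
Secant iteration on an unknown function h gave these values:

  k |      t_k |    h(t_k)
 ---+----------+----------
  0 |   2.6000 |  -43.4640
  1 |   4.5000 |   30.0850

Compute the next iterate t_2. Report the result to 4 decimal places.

t_2 = 4.5000 − 30.0850·(4.5000 − 2.6000) / (30.0850 − (-43.4640))
   = 4.5000 − (57.161500)/(73.549000) = 3.722811

3.7228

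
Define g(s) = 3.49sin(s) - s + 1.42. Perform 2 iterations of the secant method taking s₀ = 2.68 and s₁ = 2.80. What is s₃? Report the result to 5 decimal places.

2.75047

g(2.68) = 0.2943575, g(2.80) = -0.2108914
s₂ = 2.8000000 − (-0.2108914)·(2.8000000 − 2.6800000) / (-0.2108914 − 0.2943575) = 2.8000000 − (-0.0253070)/(-0.5052489) = 2.7499119
g(2.7499119) = 0.0023692
s₃ = 2.7499119 − 0.0023692·(2.7499119 − 2.8000000) / (0.0023692 − (-0.2108914)) = 2.7499119 − (-0.0001187)/(0.2132606) = 2.7504683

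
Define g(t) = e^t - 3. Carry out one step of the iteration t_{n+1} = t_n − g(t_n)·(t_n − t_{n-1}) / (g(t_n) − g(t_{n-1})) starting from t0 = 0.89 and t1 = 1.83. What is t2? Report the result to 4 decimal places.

g(0.89) = -0.564870, g(1.83) = 3.233887
t2 = 1.830000 − 3.233887·(1.830000 − 0.890000) / (3.233887 − (-0.564870)) = 1.830000 − (3.039853)/(3.798757) = 1.029777

1.0298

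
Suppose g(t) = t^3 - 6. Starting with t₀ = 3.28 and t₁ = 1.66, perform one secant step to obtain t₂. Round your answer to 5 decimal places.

g(3.28) = 29.2875520, g(1.66) = -1.4257040
t₂ = 1.6600000 − (-1.4257040)·(1.6600000 − 3.2800000) / (-1.4257040 − 29.2875520) = 1.6600000 − (2.3096405)/(-30.7132560) = 1.7352001

1.73520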